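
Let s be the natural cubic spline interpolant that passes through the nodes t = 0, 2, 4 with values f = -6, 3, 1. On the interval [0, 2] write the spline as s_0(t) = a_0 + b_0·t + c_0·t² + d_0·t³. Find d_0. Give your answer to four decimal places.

-0.3438

Put M_i = s'' at the i-th knot. Here h = (2, 2) and Δ = (9/2, -1), so the interior equations h_(i-1)·M_(i-1) + 2(h_(i-1)+h_i)·M_i + h_i·M_(i+1) = 6(Δ_i − Δ_(i-1)) read
  2·M_0 + 8·M_1 + 2·M_2 = 6(Δ_1 - Δ_0) = -33
Natural end conditions: M_0 = M_2 = 0.
Solving: M_0 = 0, M_1 = -33/8, M_2 = 0.
On [0, 2], with s_0(t) = a_0 + b_0·t + c_0·t² + d_0·t³: c_0 = M_0/2 = 0, d_0 = (M_1 - M_0)/(6h_0) = -11/32, b_0 = Δ_0 - h_0(2M_0 + M_1)/6 = 47/8.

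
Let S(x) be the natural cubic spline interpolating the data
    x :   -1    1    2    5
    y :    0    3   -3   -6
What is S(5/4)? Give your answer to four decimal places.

1.7668

Write σ_i for S''(x_i). With h_i = 2, 1, 3 and divided differences Δ_i = 3/2, -6, -1, the continuity of S' gives the tridiagonal system
  2·σ_0 + 6·σ_1 + 1·σ_2 = 6(Δ_1 - Δ_0) = -45
  1·σ_1 + 8·σ_2 + 3·σ_3 = 6(Δ_2 - Δ_1) = 30
Natural end conditions: σ_0 = σ_3 = 0.
Hence σ_0 = 0, σ_1 = -390/47, σ_2 = 225/47, σ_3 = 0.
On [1, 2], S(x) = 3 - 379/94·(x - 1) - 195/47·(x - 1)² + 205/94·(x - 1)³.
With (x - 1) = 1/4: S(5/4) = 10629/6016.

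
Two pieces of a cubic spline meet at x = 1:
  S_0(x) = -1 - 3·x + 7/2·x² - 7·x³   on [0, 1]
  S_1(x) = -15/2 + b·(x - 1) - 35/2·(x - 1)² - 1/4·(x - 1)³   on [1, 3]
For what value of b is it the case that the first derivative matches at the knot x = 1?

-17

S_0'(x) = -3 + 7·x - 21·x², so S_0'(1) = -17. On the right, S_1'(1) = b, so b = -17.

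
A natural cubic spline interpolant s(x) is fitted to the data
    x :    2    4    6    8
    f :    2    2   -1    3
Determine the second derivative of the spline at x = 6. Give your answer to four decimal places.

3.1000

With M_i denoting the second derivative at x_i, h_i = 2, 2, 2, and Δ_i = (y_(i+1) − y_i)/h_i = 0, -3/2, 2:
  2·M_0 + 8·M_1 + 2·M_2 = 6(Δ_1 - Δ_0) = -9
  2·M_1 + 8·M_2 + 2·M_3 = 6(Δ_2 - Δ_1) = 21
Natural end conditions: M_0 = M_3 = 0.
Solving: M_0 = 0, M_1 = -19/10, M_2 = 31/10, M_3 = 0.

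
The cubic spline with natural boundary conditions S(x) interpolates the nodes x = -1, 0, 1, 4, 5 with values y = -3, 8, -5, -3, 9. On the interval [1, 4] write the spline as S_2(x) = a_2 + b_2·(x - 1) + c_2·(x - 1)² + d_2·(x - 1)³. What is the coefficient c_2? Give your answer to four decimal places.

6.9811

Let M_i = S''(x_i). Step sizes h_i = 1, 1, 3, 1; slopes of the chords Δ_i = (y_(i+1) - y_i)/h_i = 11, -13, 2/3, 12.
  1·M_0 + 4·M_1 + 1·M_2 = 6(Δ_1 - Δ_0) = -144
  1·M_1 + 8·M_2 + 3·M_3 = 6(Δ_2 - Δ_1) = 82
  3·M_2 + 8·M_3 + 1·M_4 = 6(Δ_3 - Δ_2) = 68
Natural end conditions: M_0 = M_4 = 0.
Solving: M_0 = 0, M_1 = -2093/53, M_2 = 740/53, M_3 = 173/53, M_4 = 0.
On [1, 4], with S_2(x) = a_2 + b_2·(x - 1) + c_2·(x - 1)² + d_2·(x - 1)³: c_2 = M_2/2 = 370/53, d_2 = (M_3 - M_2)/(6h_2) = -63/106, b_2 = Δ_2 - h_2(2M_2 + M_3)/6 = -4747/318.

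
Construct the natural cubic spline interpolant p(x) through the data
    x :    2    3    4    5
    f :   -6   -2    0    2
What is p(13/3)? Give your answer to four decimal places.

Write m_i for p''(x_i). With h_i = 1, 1, 1 and divided differences Δ_i = 4, 2, 2, the continuity of p' gives the tridiagonal system
  1·m_0 + 4·m_1 + 1·m_2 = 6(Δ_1 - Δ_0) = -12
  1·m_1 + 4·m_2 + 1·m_3 = 6(Δ_2 - Δ_1) = 0
Natural end conditions: m_0 = m_3 = 0.
Solving the tridiagonal system: m_0 = 0, m_1 = -16/5, m_2 = 4/5, m_3 = 0.
On [4, 5], p(x) = 0 + 26/15·(x - 4) + 2/5·(x - 4)² - 2/15·(x - 4)³.
With (x - 4) = 1/3: p(13/3) = 50/81.

0.6173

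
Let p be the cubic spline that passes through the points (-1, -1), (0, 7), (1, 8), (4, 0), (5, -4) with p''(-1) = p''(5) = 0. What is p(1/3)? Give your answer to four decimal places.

8.0250

With σ_i denoting the second derivative at x_i, h_i = 1, 1, 3, 1, and Δ_i = (y_(i+1) − y_i)/h_i = 8, 1, -8/3, -4:
  1·σ_0 + 4·σ_1 + 1·σ_2 = 6(Δ_1 - Δ_0) = -42
  1·σ_1 + 8·σ_2 + 3·σ_3 = 6(Δ_2 - Δ_1) = -22
  3·σ_2 + 8·σ_3 + 1·σ_4 = 6(Δ_3 - Δ_2) = -8
Natural end conditions: σ_0 = σ_4 = 0.
Solving: σ_0 = 0, σ_1 = -1079/106, σ_2 = -68/53, σ_3 = -55/106, σ_4 = 0.
On [0, 1], p(x) = 7 + 1465/318·x - 1079/212·x² + 943/636·x³.
With x = 1/3: p(1/3) = 68903/8586.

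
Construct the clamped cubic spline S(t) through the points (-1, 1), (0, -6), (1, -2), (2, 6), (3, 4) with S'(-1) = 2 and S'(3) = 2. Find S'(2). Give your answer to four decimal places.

Write M_i for S''(x_i). With h_i = 1, 1, 1, 1 and divided differences Δ_i = -7, 4, 8, -2, the continuity of S' gives the tridiagonal system
  1·M_0 + 4·M_1 + 1·M_2 = 6(Δ_1 - Δ_0) = 66
  1·M_1 + 4·M_2 + 1·M_3 = 6(Δ_2 - Δ_1) = 24
  1·M_2 + 4·M_3 + 1·M_4 = 6(Δ_3 - Δ_2) = -60
Clamped end conditions give two more equations: 2h_0·M_0 + h_0·M_1 = 6(Δ_0 - S'(-1)) = -54 and h_3·M_3 + 2h_3·M_4 = 6(S'(3) - Δ_3) = 24.
Solving the tridiagonal system: M_0 = -1107/28, M_1 = 351/14, M_2 = 21/4, M_3 = -309/14, M_4 = 645/28.
On [2, 3], S'(t) = b_3 + 2c_3·(t - 2) + 3d_3·(t - 2)² with b_3 = Δ_3 - h_3(2M_3 + M_4)/6 = 85/56, c_3 = M_3/2 = -309/28, d_3 = (M_4 - M_3)/(6h_3) = 421/56. So S'(2) = 85/56.

1.5179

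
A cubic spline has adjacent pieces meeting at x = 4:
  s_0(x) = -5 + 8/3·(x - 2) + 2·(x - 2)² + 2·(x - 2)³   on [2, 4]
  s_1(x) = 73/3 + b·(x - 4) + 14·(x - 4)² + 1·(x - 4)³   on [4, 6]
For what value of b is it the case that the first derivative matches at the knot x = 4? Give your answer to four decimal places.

34.6667

s_0'(x) = 8/3 + 4·(x - 2) + 6·(x - 2)², so s_0'(4) = 104/3. On the right, s_1'(4) = b, so b = 104/3.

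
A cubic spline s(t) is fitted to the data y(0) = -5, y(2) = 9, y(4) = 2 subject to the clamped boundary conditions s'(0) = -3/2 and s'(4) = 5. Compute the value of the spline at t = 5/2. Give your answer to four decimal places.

Let σ_i = s''(x_i). Step sizes h_i = 2, 2; slopes of the chords Δ_i = (y_(i+1) - y_i)/h_i = 7, -7/2.
  2·σ_0 + 8·σ_1 + 2·σ_2 = 6(Δ_1 - Δ_0) = -63
Clamped end conditions give two more equations: 2h_0·σ_0 + h_0·σ_1 = 6(Δ_0 - s'(0)) = 51 and h_1·σ_1 + 2h_1·σ_2 = 6(s'(4) - Δ_1) = 51.
Hence σ_0 = 89/4, σ_1 = -19, σ_2 = 89/4.
On [2, 4], s(t) = 9 + 7/4·(t - 2) - 19/2·(t - 2)² + 55/16·(t - 2)³.
With (t - 2) = 1/2: s(5/2) = 1015/128.

7.9297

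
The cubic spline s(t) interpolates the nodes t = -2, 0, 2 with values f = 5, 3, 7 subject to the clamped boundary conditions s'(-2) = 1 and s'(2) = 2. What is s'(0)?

0

Write M_i for s''(x_i). With h_i = 2, 2 and divided differences Δ_i = -1, 2, the continuity of s' gives the tridiagonal system
  2·M_0 + 8·M_1 + 2·M_2 = 6(Δ_1 - Δ_0) = 18
Clamped end conditions give two more equations: 2h_0·M_0 + h_0·M_1 = 6(Δ_0 - s'(-2)) = -12 and h_1·M_1 + 2h_1·M_2 = 6(s'(2) - Δ_1) = 0.
Solving: M_0 = -5, M_1 = 4, M_2 = -2.
On [0, 2], s'(t) = b_1 + 2c_1·t + 3d_1·t² with b_1 = Δ_1 - h_1(2M_1 + M_2)/6 = 0, c_1 = M_1/2 = 2, d_1 = (M_2 - M_1)/(6h_1) = -1/2. So s'(0) = 0.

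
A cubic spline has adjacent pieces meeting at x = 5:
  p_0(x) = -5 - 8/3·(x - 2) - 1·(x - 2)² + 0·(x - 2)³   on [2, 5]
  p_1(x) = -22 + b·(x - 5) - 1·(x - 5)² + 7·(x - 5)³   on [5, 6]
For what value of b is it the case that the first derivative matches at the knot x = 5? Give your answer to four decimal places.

-8.6667

p_0'(x) = -8/3 - 2·(x - 2) + 0·(x - 2)², so p_0'(5) = -26/3. On the right, p_1'(5) = b, so b = -26/3.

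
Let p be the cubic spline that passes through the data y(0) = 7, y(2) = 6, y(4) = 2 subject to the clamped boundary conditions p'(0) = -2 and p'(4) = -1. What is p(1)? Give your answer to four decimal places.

6.2813

Write m_i for p''(x_i). With h_i = 2, 2 and divided differences Δ_i = -1/2, -2, the continuity of p' gives the tridiagonal system
  2·m_0 + 8·m_1 + 2·m_2 = 6(Δ_1 - Δ_0) = -9
Clamped end conditions give two more equations: 2h_0·m_0 + h_0·m_1 = 6(Δ_0 - p'(0)) = 9 and h_1·m_1 + 2h_1·m_2 = 6(p'(4) - Δ_1) = 6.
Hence m_0 = 29/8, m_1 = -11/4, m_2 = 23/8.
On [0, 2], p(x) = 7 - 2·x + 29/16·x² - 17/32·x³.
With x = 1: p(1) = 201/32.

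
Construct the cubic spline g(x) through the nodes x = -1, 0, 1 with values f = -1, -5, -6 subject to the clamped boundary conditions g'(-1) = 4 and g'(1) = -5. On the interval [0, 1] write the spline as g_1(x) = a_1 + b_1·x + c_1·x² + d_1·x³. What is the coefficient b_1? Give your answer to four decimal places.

With M_i denoting the second derivative at x_i, h_i = 1, 1, and Δ_i = (y_(i+1) − y_i)/h_i = -4, -1:
  1·M_0 + 4·M_1 + 1·M_2 = 6(Δ_1 - Δ_0) = 18
Clamped end conditions give two more equations: 2h_0·M_0 + h_0·M_1 = 6(Δ_0 - g'(-1)) = -48 and h_1·M_1 + 2h_1·M_2 = 6(g'(1) - Δ_1) = -24.
Hence M_0 = -33, M_1 = 18, M_2 = -21.
On [0, 1], with g_1(x) = a_1 + b_1·x + c_1·x² + d_1·x³: c_1 = M_1/2 = 9, d_1 = (M_2 - M_1)/(6h_1) = -13/2, b_1 = Δ_1 - h_1(2M_1 + M_2)/6 = -7/2.

-3.5000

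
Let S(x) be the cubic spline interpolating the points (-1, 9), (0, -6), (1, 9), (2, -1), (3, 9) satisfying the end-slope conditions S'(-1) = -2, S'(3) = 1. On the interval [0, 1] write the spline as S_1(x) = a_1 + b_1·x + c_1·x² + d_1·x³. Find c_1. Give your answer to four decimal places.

41.8929

Let M_i = S''(x_i). Step sizes h_i = 1, 1, 1, 1; slopes of the chords Δ_i = (y_(i+1) - y_i)/h_i = -15, 15, -10, 10.
  1·M_0 + 4·M_1 + 1·M_2 = 6(Δ_1 - Δ_0) = 180
  1·M_1 + 4·M_2 + 1·M_3 = 6(Δ_2 - Δ_1) = -150
  1·M_2 + 4·M_3 + 1·M_4 = 6(Δ_3 - Δ_2) = 120
Clamped end conditions give two more equations: 2h_0·M_0 + h_0·M_1 = 6(Δ_0 - S'(-1)) = -78 and h_3·M_3 + 2h_3·M_4 = 6(S'(3) - Δ_3) = -54.
Solving: M_0 = -2265/28, M_1 = 1173/14, M_2 = -297/4, M_3 = 885/14, M_4 = -1641/28.
On [0, 1], with S_1(x) = a_1 + b_1·x + c_1·x² + d_1·x³: c_1 = M_1/2 = 1173/28, d_1 = (M_2 - M_1)/(6h_1) = -1475/56, b_1 = Δ_1 - h_1(2M_1 + M_2)/6 = -31/56.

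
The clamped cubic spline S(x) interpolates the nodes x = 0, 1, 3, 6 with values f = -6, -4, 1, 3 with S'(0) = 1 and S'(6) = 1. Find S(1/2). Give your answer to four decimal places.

-5.2050

Write σ_i for S''(x_i). With h_i = 1, 2, 3 and divided differences Δ_i = 2, 5/2, 2/3, the continuity of S' gives the tridiagonal system
  1·σ_0 + 6·σ_1 + 2·σ_2 = 6(Δ_1 - Δ_0) = 3
  2·σ_1 + 10·σ_2 + 3·σ_3 = 6(Δ_2 - Δ_1) = -11
Clamped end conditions give two more equations: 2h_0·σ_0 + h_0·σ_1 = 6(Δ_0 - S'(0)) = 6 and h_2·σ_2 + 2h_2·σ_3 = 6(S'(6) - Δ_2) = 2.
Solving: σ_0 = 155/57, σ_1 = 32/57, σ_2 = -88/57, σ_3 = 21/19.
On [0, 1], S(x) = -6 + 1·x + 155/114·x² - 41/114·x³.
With x = 1/2: S(1/2) = -4747/912.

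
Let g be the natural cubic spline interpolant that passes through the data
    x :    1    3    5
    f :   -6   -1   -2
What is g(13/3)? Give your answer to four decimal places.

-1.2222

Let σ_i = g''(x_i). Step sizes h_i = 2, 2; slopes of the chords Δ_i = (y_(i+1) - y_i)/h_i = 5/2, -1/2.
  2·σ_0 + 8·σ_1 + 2·σ_2 = 6(Δ_1 - Δ_0) = -18
Natural end conditions: σ_0 = σ_2 = 0.
Hence σ_0 = 0, σ_1 = -9/4, σ_2 = 0.
On [3, 5], g(x) = -1 + 1·(x - 3) - 9/8·(x - 3)² + 3/16·(x - 3)³.
With (x - 3) = 4/3: g(13/3) = -11/9.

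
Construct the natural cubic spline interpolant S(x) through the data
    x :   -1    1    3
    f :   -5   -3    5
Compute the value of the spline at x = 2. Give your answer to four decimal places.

With M_i denoting the second derivative at x_i, h_i = 2, 2, and Δ_i = (y_(i+1) − y_i)/h_i = 1, 4:
  2·M_0 + 8·M_1 + 2·M_2 = 6(Δ_1 - Δ_0) = 18
Natural end conditions: M_0 = M_2 = 0.
Solving the tridiagonal system: M_0 = 0, M_1 = 9/4, M_2 = 0.
On [1, 3], S(x) = -3 + 5/2·(x - 1) + 9/8·(x - 1)² - 3/16·(x - 1)³.
With (x - 1) = 1: S(2) = 7/16.

0.4375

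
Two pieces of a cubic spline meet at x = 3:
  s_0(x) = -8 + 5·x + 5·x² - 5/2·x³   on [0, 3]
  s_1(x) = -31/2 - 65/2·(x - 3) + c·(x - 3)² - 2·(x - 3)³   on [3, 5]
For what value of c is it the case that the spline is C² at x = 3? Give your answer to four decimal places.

s_0''(x) = 10 - 15·x, so s_0''(3) = -35. On the right, s_1''(3) = 2c, so c = -35/2.

-17.5000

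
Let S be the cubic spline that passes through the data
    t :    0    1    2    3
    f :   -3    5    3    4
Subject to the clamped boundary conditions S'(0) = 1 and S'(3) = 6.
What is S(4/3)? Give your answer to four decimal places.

5.5037

Let M_i = S''(x_i). Step sizes h_i = 1, 1, 1; slopes of the chords Δ_i = (y_(i+1) - y_i)/h_i = 8, -2, 1.
  1·M_0 + 4·M_1 + 1·M_2 = 6(Δ_1 - Δ_0) = -60
  1·M_1 + 4·M_2 + 1·M_3 = 6(Δ_2 - Δ_1) = 18
Clamped end conditions give two more equations: 2h_0·M_0 + h_0·M_1 = 6(Δ_0 - S'(0)) = 42 and h_2·M_2 + 2h_2·M_3 = 6(S'(3) - Δ_2) = 30.
Solving the tridiagonal system: M_0 = 506/15, M_1 = -382/15, M_2 = 122/15, M_3 = 164/15.
On [1, 2], S(t) = 5 + 77/15·(t - 1) - 191/15·(t - 1)² + 28/5·(t - 1)³.
With (t - 1) = 1/3: S(4/3) = 743/135.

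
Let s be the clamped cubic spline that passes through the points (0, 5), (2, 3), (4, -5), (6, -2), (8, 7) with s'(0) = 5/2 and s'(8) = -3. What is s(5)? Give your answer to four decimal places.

With M_i denoting the second derivative at x_i, h_i = 2, 2, 2, 2, and Δ_i = (y_(i+1) − y_i)/h_i = -1, -4, 3/2, 9/2:
  2·M_0 + 8·M_1 + 2·M_2 = 6(Δ_1 - Δ_0) = -18
  2·M_1 + 8·M_2 + 2·M_3 = 6(Δ_2 - Δ_1) = 33
  2·M_2 + 8·M_3 + 2·M_4 = 6(Δ_3 - Δ_2) = 18
Clamped end conditions give two more equations: 2h_0·M_0 + h_0·M_1 = 6(Δ_0 - s'(0)) = -21 and h_3·M_3 + 2h_3·M_4 = 6(s'(8) - Δ_3) = -45.
Hence M_0 = -473/112, M_1 = -115/56, M_2 = 55/16, M_3 = 269/56, M_4 = -1529/112.
On [4, 6], s(t) = -5 - 67/28·(t - 4) + 55/32·(t - 4)² + 51/448·(t - 4)³.
With (t - 4) = 1: s(5) = -2491/448.

-5.5603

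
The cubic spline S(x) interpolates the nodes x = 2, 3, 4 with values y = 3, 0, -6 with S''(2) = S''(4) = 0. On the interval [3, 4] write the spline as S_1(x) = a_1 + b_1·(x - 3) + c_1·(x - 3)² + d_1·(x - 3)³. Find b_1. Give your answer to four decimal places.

With M_i denoting the second derivative at x_i, h_i = 1, 1, and Δ_i = (y_(i+1) − y_i)/h_i = -3, -6:
  1·M_0 + 4·M_1 + 1·M_2 = 6(Δ_1 - Δ_0) = -18
Natural end conditions: M_0 = M_2 = 0.
Solving the tridiagonal system: M_0 = 0, M_1 = -9/2, M_2 = 0.
On [3, 4], with S_1(x) = a_1 + b_1·(x - 3) + c_1·(x - 3)² + d_1·(x - 3)³: c_1 = M_1/2 = -9/4, d_1 = (M_2 - M_1)/(6h_1) = 3/4, b_1 = Δ_1 - h_1(2M_1 + M_2)/6 = -9/2.

-4.5000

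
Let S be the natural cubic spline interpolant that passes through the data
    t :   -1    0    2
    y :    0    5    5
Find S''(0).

Let σ_i = S''(x_i). Step sizes h_i = 1, 2; slopes of the chords Δ_i = (y_(i+1) - y_i)/h_i = 5, 0.
  1·σ_0 + 6·σ_1 + 2·σ_2 = 6(Δ_1 - Δ_0) = -30
Natural end conditions: σ_0 = σ_2 = 0.
Hence σ_0 = 0, σ_1 = -5, σ_2 = 0.

-5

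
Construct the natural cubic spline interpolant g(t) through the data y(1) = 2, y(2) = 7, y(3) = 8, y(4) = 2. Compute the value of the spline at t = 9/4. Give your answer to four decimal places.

Write σ_i for g''(x_i). With h_i = 1, 1, 1 and divided differences Δ_i = 5, 1, -6, the continuity of g' gives the tridiagonal system
  1·σ_0 + 4·σ_1 + 1·σ_2 = 6(Δ_1 - Δ_0) = -24
  1·σ_1 + 4·σ_2 + 1·σ_3 = 6(Δ_2 - Δ_1) = -42
Natural end conditions: σ_0 = σ_3 = 0.
Hence σ_0 = 0, σ_1 = -18/5, σ_2 = -48/5, σ_3 = 0.
On [2, 3], g(t) = 7 + 19/5·(t - 2) - 9/5·(t - 2)² - 1·(t - 2)³.
With (t - 2) = 1/4: g(9/4) = 2503/320.

7.8219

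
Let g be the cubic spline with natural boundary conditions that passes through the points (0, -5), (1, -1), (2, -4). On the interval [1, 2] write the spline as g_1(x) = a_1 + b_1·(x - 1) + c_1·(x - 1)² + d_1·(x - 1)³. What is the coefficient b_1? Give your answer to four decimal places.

0.5000

Let σ_i = g''(x_i). Step sizes h_i = 1, 1; slopes of the chords Δ_i = (y_(i+1) - y_i)/h_i = 4, -3.
  1·σ_0 + 4·σ_1 + 1·σ_2 = 6(Δ_1 - Δ_0) = -42
Natural end conditions: σ_0 = σ_2 = 0.
Hence σ_0 = 0, σ_1 = -21/2, σ_2 = 0.
On [1, 2], with g_1(x) = a_1 + b_1·(x - 1) + c_1·(x - 1)² + d_1·(x - 1)³: c_1 = σ_1/2 = -21/4, d_1 = (σ_2 - σ_1)/(6h_1) = 7/4, b_1 = Δ_1 - h_1(2σ_1 + σ_2)/6 = 1/2.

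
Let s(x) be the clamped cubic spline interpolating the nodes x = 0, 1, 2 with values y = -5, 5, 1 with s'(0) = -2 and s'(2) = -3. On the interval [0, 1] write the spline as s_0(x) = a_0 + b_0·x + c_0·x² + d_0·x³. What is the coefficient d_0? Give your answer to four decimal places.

With σ_i denoting the second derivative at x_i, h_i = 1, 1, and Δ_i = (y_(i+1) − y_i)/h_i = 10, -4:
  1·σ_0 + 4·σ_1 + 1·σ_2 = 6(Δ_1 - Δ_0) = -84
Clamped end conditions give two more equations: 2h_0·σ_0 + h_0·σ_1 = 6(Δ_0 - s'(0)) = 72 and h_1·σ_1 + 2h_1·σ_2 = 6(s'(2) - Δ_1) = 6.
Solving the tridiagonal system: σ_0 = 113/2, σ_1 = -41, σ_2 = 47/2.
On [0, 1], with s_0(x) = a_0 + b_0·x + c_0·x² + d_0·x³: c_0 = σ_0/2 = 113/4, d_0 = (σ_1 - σ_0)/(6h_0) = -65/4, b_0 = Δ_0 - h_0(2σ_0 + σ_1)/6 = -2.

-16.2500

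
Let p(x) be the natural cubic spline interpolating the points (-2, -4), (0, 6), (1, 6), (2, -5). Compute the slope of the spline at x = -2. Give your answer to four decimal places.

5.7826

Write m_i for p''(x_i). With h_i = 2, 1, 1 and divided differences Δ_i = 5, 0, -11, the continuity of p' gives the tridiagonal system
  2·m_0 + 6·m_1 + 1·m_2 = 6(Δ_1 - Δ_0) = -30
  1·m_1 + 4·m_2 + 1·m_3 = 6(Δ_2 - Δ_1) = -66
Natural end conditions: m_0 = m_3 = 0.
Solving the tridiagonal system: m_0 = 0, m_1 = -54/23, m_2 = -366/23, m_3 = 0.
On [-2, 0], p'(x) = b_0 + 2c_0·(x + 2) + 3d_0·(x + 2)² with b_0 = Δ_0 - h_0(2m_0 + m_1)/6 = 133/23, c_0 = m_0/2 = 0, d_0 = (m_1 - m_0)/(6h_0) = -9/46. So p'(-2) = 133/23.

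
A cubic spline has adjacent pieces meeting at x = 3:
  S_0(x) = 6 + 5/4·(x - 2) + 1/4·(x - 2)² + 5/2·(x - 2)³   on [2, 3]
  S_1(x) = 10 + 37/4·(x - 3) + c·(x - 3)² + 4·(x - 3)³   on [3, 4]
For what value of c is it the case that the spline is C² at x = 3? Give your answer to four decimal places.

S_0''(x) = 1/2 + 15·(x - 2), so S_0''(3) = 31/2. On the right, S_1''(3) = 2c, so c = 31/4.

7.7500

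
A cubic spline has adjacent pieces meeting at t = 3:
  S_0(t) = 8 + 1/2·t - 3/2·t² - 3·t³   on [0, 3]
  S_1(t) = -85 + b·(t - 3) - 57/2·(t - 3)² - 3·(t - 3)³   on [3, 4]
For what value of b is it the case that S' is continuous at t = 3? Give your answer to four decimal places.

-89.5000

S_0'(t) = 1/2 - 3·t - 9·t², so S_0'(3) = -179/2. On the right, S_1'(3) = b, so b = -179/2.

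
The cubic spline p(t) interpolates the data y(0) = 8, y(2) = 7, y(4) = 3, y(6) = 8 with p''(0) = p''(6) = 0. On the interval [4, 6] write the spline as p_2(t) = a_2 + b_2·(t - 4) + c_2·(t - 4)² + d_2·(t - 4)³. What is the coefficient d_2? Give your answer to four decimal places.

-0.3250

Let σ_i = p''(x_i). Step sizes h_i = 2, 2, 2; slopes of the chords Δ_i = (y_(i+1) - y_i)/h_i = -1/2, -2, 5/2.
  2·σ_0 + 8·σ_1 + 2·σ_2 = 6(Δ_1 - Δ_0) = -9
  2·σ_1 + 8·σ_2 + 2·σ_3 = 6(Δ_2 - Δ_1) = 27
Natural end conditions: σ_0 = σ_3 = 0.
Hence σ_0 = 0, σ_1 = -21/10, σ_2 = 39/10, σ_3 = 0.
On [4, 6], with p_2(t) = a_2 + b_2·(t - 4) + c_2·(t - 4)² + d_2·(t - 4)³: c_2 = σ_2/2 = 39/20, d_2 = (σ_3 - σ_2)/(6h_2) = -13/40, b_2 = Δ_2 - h_2(2σ_2 + σ_3)/6 = -1/10.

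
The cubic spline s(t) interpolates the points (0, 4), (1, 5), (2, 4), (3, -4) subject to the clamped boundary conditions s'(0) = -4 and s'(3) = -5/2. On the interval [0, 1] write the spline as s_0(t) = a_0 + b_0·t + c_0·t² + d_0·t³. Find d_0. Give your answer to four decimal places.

-3.3000

Let σ_i = s''(x_i). Step sizes h_i = 1, 1, 1; slopes of the chords Δ_i = (y_(i+1) - y_i)/h_i = 1, -1, -8.
  1·σ_0 + 4·σ_1 + 1·σ_2 = 6(Δ_1 - Δ_0) = -12
  1·σ_1 + 4·σ_2 + 1·σ_3 = 6(Δ_2 - Δ_1) = -42
Clamped end conditions give two more equations: 2h_0·σ_0 + h_0·σ_1 = 6(Δ_0 - s'(0)) = 30 and h_2·σ_2 + 2h_2·σ_3 = 6(s'(3) - Δ_2) = 33.
Solving: σ_0 = 83/5, σ_1 = -16/5, σ_2 = -79/5, σ_3 = 122/5.
On [0, 1], with s_0(t) = a_0 + b_0·t + c_0·t² + d_0·t³: c_0 = σ_0/2 = 83/10, d_0 = (σ_1 - σ_0)/(6h_0) = -33/10, b_0 = Δ_0 - h_0(2σ_0 + σ_1)/6 = -4.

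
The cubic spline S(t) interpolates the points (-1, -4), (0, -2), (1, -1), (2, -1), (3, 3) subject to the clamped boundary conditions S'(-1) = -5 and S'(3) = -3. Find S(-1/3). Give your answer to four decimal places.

With m_i denoting the second derivative at x_i, h_i = 1, 1, 1, 1, and Δ_i = (y_(i+1) − y_i)/h_i = 2, 1, 0, 4:
  1·m_0 + 4·m_1 + 1·m_2 = 6(Δ_1 - Δ_0) = -6
  1·m_1 + 4·m_2 + 1·m_3 = 6(Δ_2 - Δ_1) = -6
  1·m_2 + 4·m_3 + 1·m_4 = 6(Δ_3 - Δ_2) = 24
Clamped end conditions give two more equations: 2h_0·m_0 + h_0·m_1 = 6(Δ_0 - S'(-1)) = 42 and h_3·m_3 + 2h_3·m_4 = 6(S'(3) - Δ_3) = -42.
Solving: m_0 = 683/28, m_1 = -95/14, m_2 = -13/4, m_3 = 193/14, m_4 = -781/28.
On [-1, 0], S(t) = -4 - 5·(t + 1) + 683/56·(t + 1)² - 291/56·(t + 1)³.
With (t + 1) = 2/3: S(-1/3) = -145/42.

-3.4524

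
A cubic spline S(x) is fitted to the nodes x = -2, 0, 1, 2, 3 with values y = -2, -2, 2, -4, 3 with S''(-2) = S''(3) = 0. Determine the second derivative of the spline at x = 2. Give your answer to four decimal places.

Put m_i = S'' at the i-th knot. Here h = (2, 1, 1, 1) and Δ = (0, 4, -6, 7), so the interior equations h_(i-1)·m_(i-1) + 2(h_(i-1)+h_i)·m_i + h_i·m_(i+1) = 6(Δ_i − Δ_(i-1)) read
  2·m_0 + 6·m_1 + 1·m_2 = 6(Δ_1 - Δ_0) = 24
  1·m_1 + 4·m_2 + 1·m_3 = 6(Δ_2 - Δ_1) = -60
  1·m_2 + 4·m_3 + 1·m_4 = 6(Δ_3 - Δ_2) = 78
Natural end conditions: m_0 = m_4 = 0.
Solving the tridiagonal system: m_0 = 0, m_1 = 339/43, m_2 = -1002/43, m_3 = 1089/43, m_4 = 0.

25.3256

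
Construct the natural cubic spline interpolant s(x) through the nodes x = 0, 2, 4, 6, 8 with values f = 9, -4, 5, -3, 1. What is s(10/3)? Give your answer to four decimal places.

Put m_i = s'' at the i-th knot. Here h = (2, 2, 2, 2) and Δ = (-13/2, 9/2, -4, 2), so the interior equations h_(i-1)·m_(i-1) + 2(h_(i-1)+h_i)·m_i + h_i·m_(i+1) = 6(Δ_i − Δ_(i-1)) read
  2·m_0 + 8·m_1 + 2·m_2 = 6(Δ_1 - Δ_0) = 66
  2·m_1 + 8·m_2 + 2·m_3 = 6(Δ_2 - Δ_1) = -51
  2·m_2 + 8·m_3 + 2·m_4 = 6(Δ_3 - Δ_2) = 36
Natural end conditions: m_0 = m_4 = 0.
Hence m_0 = 0, m_1 = 615/56, m_2 = -153/14, m_3 = 405/56, m_4 = 0.
On [2, 4], s(x) = -4 + 23/28·(x - 2) + 615/112·(x - 2)² - 409/224·(x - 2)³.
With (x - 2) = 4/3: s(10/3) = 478/189.

2.5291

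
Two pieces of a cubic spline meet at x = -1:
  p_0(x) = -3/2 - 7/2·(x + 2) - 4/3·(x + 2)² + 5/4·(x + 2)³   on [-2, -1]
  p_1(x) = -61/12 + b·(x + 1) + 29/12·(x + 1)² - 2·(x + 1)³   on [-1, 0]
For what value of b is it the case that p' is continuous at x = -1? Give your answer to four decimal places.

p_0'(x) = -7/2 - 8/3·(x + 2) + 15/4·(x + 2)², so p_0'(-1) = -29/12. On the right, p_1'(-1) = b, so b = -29/12.

-2.4167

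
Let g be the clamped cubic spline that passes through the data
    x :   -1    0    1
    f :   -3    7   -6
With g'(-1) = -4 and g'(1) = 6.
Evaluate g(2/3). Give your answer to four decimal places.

-3.7222

With σ_i denoting the second derivative at x_i, h_i = 1, 1, and Δ_i = (y_(i+1) − y_i)/h_i = 10, -13:
  1·σ_0 + 4·σ_1 + 1·σ_2 = 6(Δ_1 - Δ_0) = -138
Clamped end conditions give two more equations: 2h_0·σ_0 + h_0·σ_1 = 6(Δ_0 - g'(-1)) = 84 and h_1·σ_1 + 2h_1·σ_2 = 6(g'(1) - Δ_1) = 114.
Hence σ_0 = 163/2, σ_1 = -79, σ_2 = 193/2.
On [0, 1], g(x) = 7 - 11/4·x - 79/2·x² + 117/4·x³.
With x = 2/3: g(2/3) = -67/18.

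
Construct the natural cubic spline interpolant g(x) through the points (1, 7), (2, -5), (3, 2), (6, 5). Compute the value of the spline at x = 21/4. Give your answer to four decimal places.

With M_i denoting the second derivative at x_i, h_i = 1, 1, 3, and Δ_i = (y_(i+1) − y_i)/h_i = -12, 7, 1:
  1·M_0 + 4·M_1 + 1·M_2 = 6(Δ_1 - Δ_0) = 114
  1·M_1 + 8·M_2 + 3·M_3 = 6(Δ_2 - Δ_1) = -36
Natural end conditions: M_0 = M_3 = 0.
Solving the tridiagonal system: M_0 = 0, M_1 = 948/31, M_2 = -258/31, M_3 = 0.
On [3, 6], g(x) = 2 + 289/31·(x - 3) - 129/31·(x - 3)² + 43/93·(x - 3)³.
With (x - 3) = 9/4: g(21/4) = 14237/1984.

7.1759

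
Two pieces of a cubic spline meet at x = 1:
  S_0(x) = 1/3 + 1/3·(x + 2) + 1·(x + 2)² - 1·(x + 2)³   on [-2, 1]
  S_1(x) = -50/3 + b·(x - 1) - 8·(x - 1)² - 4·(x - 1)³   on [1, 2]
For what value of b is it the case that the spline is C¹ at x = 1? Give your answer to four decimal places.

S_0'(x) = 1/3 + 2·(x + 2) - 3·(x + 2)², so S_0'(1) = -62/3. On the right, S_1'(1) = b, so b = -62/3.

-20.6667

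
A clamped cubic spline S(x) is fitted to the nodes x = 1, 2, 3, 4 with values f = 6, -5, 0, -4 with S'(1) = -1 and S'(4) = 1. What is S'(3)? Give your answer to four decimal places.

Let σ_i = S''(x_i). Step sizes h_i = 1, 1, 1; slopes of the chords Δ_i = (y_(i+1) - y_i)/h_i = -11, 5, -4.
  1·σ_0 + 4·σ_1 + 1·σ_2 = 6(Δ_1 - Δ_0) = 96
  1·σ_1 + 4·σ_2 + 1·σ_3 = 6(Δ_2 - Δ_1) = -54
Clamped end conditions give two more equations: 2h_0·σ_0 + h_0·σ_1 = 6(Δ_0 - S'(1)) = -60 and h_2·σ_2 + 2h_2·σ_3 = 6(S'(4) - Δ_2) = 30.
Forward elimination and back-substitution give σ_0 = -158/3, σ_1 = 136/3, σ_2 = -98/3, σ_3 = 94/3.
On [3, 4], S'(x) = b_2 + 2c_2·(x - 3) + 3d_2·(x - 3)² with b_2 = Δ_2 - h_2(2σ_2 + σ_3)/6 = 5/3, c_2 = σ_2/2 = -49/3, d_2 = (σ_3 - σ_2)/(6h_2) = 32/3. So S'(3) = 5/3.

1.6667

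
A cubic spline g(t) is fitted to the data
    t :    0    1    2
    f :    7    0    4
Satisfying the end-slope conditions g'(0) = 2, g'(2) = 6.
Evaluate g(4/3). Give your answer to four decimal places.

With σ_i denoting the second derivative at x_i, h_i = 1, 1, and Δ_i = (y_(i+1) − y_i)/h_i = -7, 4:
  1·σ_0 + 4·σ_1 + 1·σ_2 = 6(Δ_1 - Δ_0) = 66
Clamped end conditions give two more equations: 2h_0·σ_0 + h_0·σ_1 = 6(Δ_0 - g'(0)) = -54 and h_1·σ_1 + 2h_1·σ_2 = 6(g'(2) - Δ_1) = 12.
Hence σ_0 = -83/2, σ_1 = 29, σ_2 = -17/2.
On [1, 2], g(t) = 0 - 17/4·(t - 1) + 29/2·(t - 1)² - 25/4·(t - 1)³.
With (t - 1) = 1/3: g(4/3) = -1/27.

-0.0370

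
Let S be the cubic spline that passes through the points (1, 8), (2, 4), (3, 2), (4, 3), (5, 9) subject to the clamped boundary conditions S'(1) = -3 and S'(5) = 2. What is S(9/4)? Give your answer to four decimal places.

3.2539

Let m_i = S''(x_i). Step sizes h_i = 1, 1, 1, 1; slopes of the chords Δ_i = (y_(i+1) - y_i)/h_i = -4, -2, 1, 6.
  1·m_0 + 4·m_1 + 1·m_2 = 6(Δ_1 - Δ_0) = 12
  1·m_1 + 4·m_2 + 1·m_3 = 6(Δ_2 - Δ_1) = 18
  1·m_2 + 4·m_3 + 1·m_4 = 6(Δ_3 - Δ_2) = 30
Clamped end conditions give two more equations: 2h_0·m_0 + h_0·m_1 = 6(Δ_0 - S'(1)) = -6 and h_3·m_3 + 2h_3·m_4 = 6(S'(5) - Δ_3) = -24.
Forward elimination and back-substitution give m_0 = -71/14, m_1 = 29/7, m_2 = 1/2, m_3 = 83/7, m_4 = -251/14.
On [2, 3], S(x) = 4 - 97/28·(x - 2) + 29/14·(x - 2)² - 17/28·(x - 2)³.
With (x - 2) = 1/4: S(9/4) = 833/256.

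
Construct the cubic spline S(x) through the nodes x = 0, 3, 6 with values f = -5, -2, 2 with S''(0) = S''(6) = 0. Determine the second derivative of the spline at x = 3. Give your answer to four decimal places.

0.1667

Write σ_i for S''(x_i). With h_i = 3, 3 and divided differences Δ_i = 1, 4/3, the continuity of S' gives the tridiagonal system
  3·σ_0 + 12·σ_1 + 3·σ_2 = 6(Δ_1 - Δ_0) = 2
Natural end conditions: σ_0 = σ_2 = 0.
Solving the tridiagonal system: σ_0 = 0, σ_1 = 1/6, σ_2 = 0.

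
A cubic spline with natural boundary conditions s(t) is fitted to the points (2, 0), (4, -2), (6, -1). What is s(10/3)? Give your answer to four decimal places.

-1.6111

Let m_i = s''(x_i). Step sizes h_i = 2, 2; slopes of the chords Δ_i = (y_(i+1) - y_i)/h_i = -1, 1/2.
  2·m_0 + 8·m_1 + 2·m_2 = 6(Δ_1 - Δ_0) = 9
Natural end conditions: m_0 = m_2 = 0.
Forward elimination and back-substitution give m_0 = 0, m_1 = 9/8, m_2 = 0.
On [2, 4], s(t) = 0 - 11/8·(t - 2) + 0·(t - 2)² + 3/32·(t - 2)³.
With (t - 2) = 4/3: s(10/3) = -29/18.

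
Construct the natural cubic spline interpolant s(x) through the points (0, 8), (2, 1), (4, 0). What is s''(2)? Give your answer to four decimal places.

Write M_i for s''(x_i). With h_i = 2, 2 and divided differences Δ_i = -7/2, -1/2, the continuity of s' gives the tridiagonal system
  2·M_0 + 8·M_1 + 2·M_2 = 6(Δ_1 - Δ_0) = 18
Natural end conditions: M_0 = M_2 = 0.
Hence M_0 = 0, M_1 = 9/4, M_2 = 0.

2.2500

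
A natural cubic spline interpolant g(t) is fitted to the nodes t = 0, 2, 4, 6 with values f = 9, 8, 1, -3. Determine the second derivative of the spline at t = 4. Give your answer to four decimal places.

Put M_i = g'' at the i-th knot. Here h = (2, 2, 2) and Δ = (-1/2, -7/2, -2), so the interior equations h_(i-1)·M_(i-1) + 2(h_(i-1)+h_i)·M_i + h_i·M_(i+1) = 6(Δ_i − Δ_(i-1)) read
  2·M_0 + 8·M_1 + 2·M_2 = 6(Δ_1 - Δ_0) = -18
  2·M_1 + 8·M_2 + 2·M_3 = 6(Δ_2 - Δ_1) = 9
Natural end conditions: M_0 = M_3 = 0.
Forward elimination and back-substitution give M_0 = 0, M_1 = -27/10, M_2 = 9/5, M_3 = 0.

1.8000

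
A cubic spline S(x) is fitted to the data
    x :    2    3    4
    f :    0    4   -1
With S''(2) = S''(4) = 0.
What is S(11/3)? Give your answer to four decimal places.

Put m_i = S'' at the i-th knot. Here h = (1, 1) and Δ = (4, -5), so the interior equations h_(i-1)·m_(i-1) + 2(h_(i-1)+h_i)·m_i + h_i·m_(i+1) = 6(Δ_i − Δ_(i-1)) read
  1·m_0 + 4·m_1 + 1·m_2 = 6(Δ_1 - Δ_0) = -54
Natural end conditions: m_0 = m_2 = 0.
Solving: m_0 = 0, m_1 = -27/2, m_2 = 0.
On [3, 4], S(x) = 4 - 1/2·(x - 3) - 27/4·(x - 3)² + 9/4·(x - 3)³.
With (x - 3) = 2/3: S(11/3) = 4/3.

1.3333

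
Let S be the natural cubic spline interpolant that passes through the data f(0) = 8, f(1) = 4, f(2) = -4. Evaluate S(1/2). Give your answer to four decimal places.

6.3750

Put σ_i = S'' at the i-th knot. Here h = (1, 1) and Δ = (-4, -8), so the interior equations h_(i-1)·σ_(i-1) + 2(h_(i-1)+h_i)·σ_i + h_i·σ_(i+1) = 6(Δ_i − Δ_(i-1)) read
  1·σ_0 + 4·σ_1 + 1·σ_2 = 6(Δ_1 - Δ_0) = -24
Natural end conditions: σ_0 = σ_2 = 0.
Hence σ_0 = 0, σ_1 = -6, σ_2 = 0.
On [0, 1], S(x) = 8 - 3·x + 0·x² - 1·x³.
With x = 1/2: S(1/2) = 51/8.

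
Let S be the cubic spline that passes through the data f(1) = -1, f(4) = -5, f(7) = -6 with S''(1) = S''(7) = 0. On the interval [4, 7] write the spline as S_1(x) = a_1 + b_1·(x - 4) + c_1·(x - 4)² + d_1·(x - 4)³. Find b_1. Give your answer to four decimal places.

With σ_i denoting the second derivative at x_i, h_i = 3, 3, and Δ_i = (y_(i+1) − y_i)/h_i = -4/3, -1/3:
  3·σ_0 + 12·σ_1 + 3·σ_2 = 6(Δ_1 - Δ_0) = 6
Natural end conditions: σ_0 = σ_2 = 0.
Solving: σ_0 = 0, σ_1 = 1/2, σ_2 = 0.
On [4, 7], with S_1(x) = a_1 + b_1·(x - 4) + c_1·(x - 4)² + d_1·(x - 4)³: c_1 = σ_1/2 = 1/4, d_1 = (σ_2 - σ_1)/(6h_1) = -1/36, b_1 = Δ_1 - h_1(2σ_1 + σ_2)/6 = -5/6.

-0.8333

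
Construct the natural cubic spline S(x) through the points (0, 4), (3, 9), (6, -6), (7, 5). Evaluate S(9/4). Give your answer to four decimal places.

11.1897

Let M_i = S''(x_i). Step sizes h_i = 3, 3, 1; slopes of the chords Δ_i = (y_(i+1) - y_i)/h_i = 5/3, -5, 11.
  3·M_0 + 12·M_1 + 3·M_2 = 6(Δ_1 - Δ_0) = -40
  3·M_1 + 8·M_2 + 1·M_3 = 6(Δ_2 - Δ_1) = 96
Natural end conditions: M_0 = M_3 = 0.
Solving: M_0 = 0, M_1 = -608/87, M_2 = 424/29, M_3 = 0.
On [0, 3], S(x) = 4 + 449/87·x + 0·x² - 304/783·x³.
With x = 9/4: S(9/4) = 649/58.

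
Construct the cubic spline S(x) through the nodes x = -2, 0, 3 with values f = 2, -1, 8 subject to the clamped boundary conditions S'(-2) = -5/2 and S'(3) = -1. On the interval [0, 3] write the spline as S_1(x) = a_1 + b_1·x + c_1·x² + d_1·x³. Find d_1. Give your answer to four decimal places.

-0.6222

Write σ_i for S''(x_i). With h_i = 2, 3 and divided differences Δ_i = -3/2, 3, the continuity of S' gives the tridiagonal system
  2·σ_0 + 10·σ_1 + 3·σ_2 = 6(Δ_1 - Δ_0) = 27
Clamped end conditions give two more equations: 2h_0·σ_0 + h_0·σ_1 = 6(Δ_0 - S'(-2)) = 6 and h_1·σ_1 + 2h_1·σ_2 = 6(S'(3) - Δ_1) = -24.
Solving the tridiagonal system: σ_0 = -9/10, σ_1 = 24/5, σ_2 = -32/5.
On [0, 3], with S_1(x) = a_1 + b_1·x + c_1·x² + d_1·x³: c_1 = σ_1/2 = 12/5, d_1 = (σ_2 - σ_1)/(6h_1) = -28/45, b_1 = Δ_1 - h_1(2σ_1 + σ_2)/6 = 7/5.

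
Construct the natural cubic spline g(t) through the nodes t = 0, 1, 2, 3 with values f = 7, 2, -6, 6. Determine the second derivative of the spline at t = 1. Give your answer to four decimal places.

-12.8000

With M_i denoting the second derivative at x_i, h_i = 1, 1, 1, and Δ_i = (y_(i+1) − y_i)/h_i = -5, -8, 12:
  1·M_0 + 4·M_1 + 1·M_2 = 6(Δ_1 - Δ_0) = -18
  1·M_1 + 4·M_2 + 1·M_3 = 6(Δ_2 - Δ_1) = 120
Natural end conditions: M_0 = M_3 = 0.
Solving the tridiagonal system: M_0 = 0, M_1 = -64/5, M_2 = 166/5, M_3 = 0.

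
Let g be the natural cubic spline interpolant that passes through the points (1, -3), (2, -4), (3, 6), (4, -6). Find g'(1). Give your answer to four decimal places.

Put M_i = g'' at the i-th knot. Here h = (1, 1, 1) and Δ = (-1, 10, -12), so the interior equations h_(i-1)·M_(i-1) + 2(h_(i-1)+h_i)·M_i + h_i·M_(i+1) = 6(Δ_i − Δ_(i-1)) read
  1·M_0 + 4·M_1 + 1·M_2 = 6(Δ_1 - Δ_0) = 66
  1·M_1 + 4·M_2 + 1·M_3 = 6(Δ_2 - Δ_1) = -132
Natural end conditions: M_0 = M_3 = 0.
Solving: M_0 = 0, M_1 = 132/5, M_2 = -198/5, M_3 = 0.
On [1, 2], g'(x) = b_0 + 2c_0·(x - 1) + 3d_0·(x - 1)² with b_0 = Δ_0 - h_0(2M_0 + M_1)/6 = -27/5, c_0 = M_0/2 = 0, d_0 = (M_1 - M_0)/(6h_0) = 22/5. So g'(1) = -27/5.

-5.4000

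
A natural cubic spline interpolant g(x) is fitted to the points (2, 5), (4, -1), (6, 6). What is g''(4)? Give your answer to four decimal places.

4.8750

With M_i denoting the second derivative at x_i, h_i = 2, 2, and Δ_i = (y_(i+1) − y_i)/h_i = -3, 7/2:
  2·M_0 + 8·M_1 + 2·M_2 = 6(Δ_1 - Δ_0) = 39
Natural end conditions: M_0 = M_2 = 0.
Solving the tridiagonal system: M_0 = 0, M_1 = 39/8, M_2 = 0.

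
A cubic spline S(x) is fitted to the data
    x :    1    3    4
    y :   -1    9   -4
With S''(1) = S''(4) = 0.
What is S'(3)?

-7

With M_i denoting the second derivative at x_i, h_i = 2, 1, and Δ_i = (y_(i+1) − y_i)/h_i = 5, -13:
  2·M_0 + 6·M_1 + 1·M_2 = 6(Δ_1 - Δ_0) = -108
Natural end conditions: M_0 = M_2 = 0.
Solving: M_0 = 0, M_1 = -18, M_2 = 0.
On [3, 4], S'(x) = b_1 + 2c_1·(x - 3) + 3d_1·(x - 3)² with b_1 = Δ_1 - h_1(2M_1 + M_2)/6 = -7, c_1 = M_1/2 = -9, d_1 = (M_2 - M_1)/(6h_1) = 3. So S'(3) = -7.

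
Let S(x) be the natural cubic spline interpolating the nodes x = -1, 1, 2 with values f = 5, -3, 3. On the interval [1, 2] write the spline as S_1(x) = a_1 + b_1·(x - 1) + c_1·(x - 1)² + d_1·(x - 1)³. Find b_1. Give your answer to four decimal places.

Put M_i = S'' at the i-th knot. Here h = (2, 1) and Δ = (-4, 6), so the interior equations h_(i-1)·M_(i-1) + 2(h_(i-1)+h_i)·M_i + h_i·M_(i+1) = 6(Δ_i − Δ_(i-1)) read
  2·M_0 + 6·M_1 + 1·M_2 = 6(Δ_1 - Δ_0) = 60
Natural end conditions: M_0 = M_2 = 0.
Solving the tridiagonal system: M_0 = 0, M_1 = 10, M_2 = 0.
On [1, 2], with S_1(x) = a_1 + b_1·(x - 1) + c_1·(x - 1)² + d_1·(x - 1)³: c_1 = M_1/2 = 5, d_1 = (M_2 - M_1)/(6h_1) = -5/3, b_1 = Δ_1 - h_1(2M_1 + M_2)/6 = 8/3.

2.6667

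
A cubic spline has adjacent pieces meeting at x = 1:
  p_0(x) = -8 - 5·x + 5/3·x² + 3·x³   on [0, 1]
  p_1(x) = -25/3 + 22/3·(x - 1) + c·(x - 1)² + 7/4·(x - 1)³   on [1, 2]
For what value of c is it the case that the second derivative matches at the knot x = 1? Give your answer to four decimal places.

10.6667

p_0''(x) = 10/3 + 18·x, so p_0''(1) = 64/3. On the right, p_1''(1) = 2c, so c = 32/3.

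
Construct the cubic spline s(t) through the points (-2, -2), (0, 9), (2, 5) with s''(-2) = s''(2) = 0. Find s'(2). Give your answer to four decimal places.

Write σ_i for s''(x_i). With h_i = 2, 2 and divided differences Δ_i = 11/2, -2, the continuity of s' gives the tridiagonal system
  2·σ_0 + 8·σ_1 + 2·σ_2 = 6(Δ_1 - Δ_0) = -45
Natural end conditions: σ_0 = σ_2 = 0.
Hence σ_0 = 0, σ_1 = -45/8, σ_2 = 0.
On [0, 2], s'(t) = b_1 + 2c_1·t + 3d_1·t² with b_1 = Δ_1 - h_1(2σ_1 + σ_2)/6 = 7/4, c_1 = σ_1/2 = -45/16, d_1 = (σ_2 - σ_1)/(6h_1) = 15/32. So s'(2) = -31/8.

-3.8750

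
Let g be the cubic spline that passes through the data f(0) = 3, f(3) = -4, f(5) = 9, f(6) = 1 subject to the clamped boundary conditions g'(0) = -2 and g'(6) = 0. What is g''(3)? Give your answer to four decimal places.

Let M_i = g''(x_i). Step sizes h_i = 3, 2, 1; slopes of the chords Δ_i = (y_(i+1) - y_i)/h_i = -7/3, 13/2, -8.
  3·M_0 + 10·M_1 + 2·M_2 = 6(Δ_1 - Δ_0) = 53
  2·M_1 + 6·M_2 + 1·M_3 = 6(Δ_2 - Δ_1) = -87
Clamped end conditions give two more equations: 2h_0·M_0 + h_0·M_1 = 6(Δ_0 - g'(0)) = -2 and h_2·M_2 + 2h_2·M_3 = 6(g'(6) - Δ_2) = 48.
Solving: M_0 = -365/57, M_1 = 692/57, M_2 = -1402/57, M_3 = 2069/57.

12.1404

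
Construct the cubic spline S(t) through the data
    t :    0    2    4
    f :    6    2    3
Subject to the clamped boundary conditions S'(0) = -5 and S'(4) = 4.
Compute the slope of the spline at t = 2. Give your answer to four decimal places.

Let M_i = S''(x_i). Step sizes h_i = 2, 2; slopes of the chords Δ_i = (y_(i+1) - y_i)/h_i = -2, 1/2.
  2·M_0 + 8·M_1 + 2·M_2 = 6(Δ_1 - Δ_0) = 15
Clamped end conditions give two more equations: 2h_0·M_0 + h_0·M_1 = 6(Δ_0 - S'(0)) = 18 and h_1·M_1 + 2h_1·M_2 = 6(S'(4) - Δ_1) = 21.
Solving the tridiagonal system: M_0 = 39/8, M_1 = -3/4, M_2 = 45/8.
On [2, 4], S'(t) = b_1 + 2c_1·(t - 2) + 3d_1·(t - 2)² with b_1 = Δ_1 - h_1(2M_1 + M_2)/6 = -7/8, c_1 = M_1/2 = -3/8, d_1 = (M_2 - M_1)/(6h_1) = 17/32. So S'(2) = -7/8.

-0.8750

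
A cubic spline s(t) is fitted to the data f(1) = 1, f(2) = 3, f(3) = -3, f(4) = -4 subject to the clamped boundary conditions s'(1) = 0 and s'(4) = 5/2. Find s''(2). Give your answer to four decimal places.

Write σ_i for s''(x_i). With h_i = 1, 1, 1 and divided differences Δ_i = 2, -6, -1, the continuity of s' gives the tridiagonal system
  1·σ_0 + 4·σ_1 + 1·σ_2 = 6(Δ_1 - Δ_0) = -48
  1·σ_1 + 4·σ_2 + 1·σ_3 = 6(Δ_2 - Δ_1) = 30
Clamped end conditions give two more equations: 2h_0·σ_0 + h_0·σ_1 = 6(Δ_0 - s'(1)) = 12 and h_2·σ_2 + 2h_2·σ_3 = 6(s'(4) - Δ_2) = 21.
Solving: σ_0 = 229/15, σ_1 = -278/15, σ_2 = 163/15, σ_3 = 76/15.

-18.5333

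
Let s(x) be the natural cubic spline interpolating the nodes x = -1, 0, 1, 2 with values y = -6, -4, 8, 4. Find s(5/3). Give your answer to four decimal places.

Put M_i = s'' at the i-th knot. Here h = (1, 1, 1) and Δ = (2, 12, -4), so the interior equations h_(i-1)·M_(i-1) + 2(h_(i-1)+h_i)·M_i + h_i·M_(i+1) = 6(Δ_i − Δ_(i-1)) read
  1·M_0 + 4·M_1 + 1·M_2 = 6(Δ_1 - Δ_0) = 60
  1·M_1 + 4·M_2 + 1·M_3 = 6(Δ_2 - Δ_1) = -96
Natural end conditions: M_0 = M_3 = 0.
Solving: M_0 = 0, M_1 = 112/5, M_2 = -148/5, M_3 = 0.
On [1, 2], s(x) = 8 + 88/15·(x - 1) - 74/5·(x - 1)² + 74/15·(x - 1)³.
With (x - 1) = 2/3: s(5/3) = 2752/405.

6.7951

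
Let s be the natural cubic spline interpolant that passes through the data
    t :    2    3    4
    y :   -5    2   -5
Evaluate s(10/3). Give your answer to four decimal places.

Put σ_i = s'' at the i-th knot. Here h = (1, 1) and Δ = (7, -7), so the interior equations h_(i-1)·σ_(i-1) + 2(h_(i-1)+h_i)·σ_i + h_i·σ_(i+1) = 6(Δ_i − Δ_(i-1)) read
  1·σ_0 + 4·σ_1 + 1·σ_2 = 6(Δ_1 - Δ_0) = -84
Natural end conditions: σ_0 = σ_2 = 0.
Hence σ_0 = 0, σ_1 = -21, σ_2 = 0.
On [3, 4], s(t) = 2 + 0·(t - 3) - 21/2·(t - 3)² + 7/2·(t - 3)³.
With (t - 3) = 1/3: s(10/3) = 26/27.

0.9630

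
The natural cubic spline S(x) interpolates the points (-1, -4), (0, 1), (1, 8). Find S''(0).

3

With M_i denoting the second derivative at x_i, h_i = 1, 1, and Δ_i = (y_(i+1) − y_i)/h_i = 5, 7:
  1·M_0 + 4·M_1 + 1·M_2 = 6(Δ_1 - Δ_0) = 12
Natural end conditions: M_0 = M_2 = 0.
Solving the tridiagonal system: M_0 = 0, M_1 = 3, M_2 = 0.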